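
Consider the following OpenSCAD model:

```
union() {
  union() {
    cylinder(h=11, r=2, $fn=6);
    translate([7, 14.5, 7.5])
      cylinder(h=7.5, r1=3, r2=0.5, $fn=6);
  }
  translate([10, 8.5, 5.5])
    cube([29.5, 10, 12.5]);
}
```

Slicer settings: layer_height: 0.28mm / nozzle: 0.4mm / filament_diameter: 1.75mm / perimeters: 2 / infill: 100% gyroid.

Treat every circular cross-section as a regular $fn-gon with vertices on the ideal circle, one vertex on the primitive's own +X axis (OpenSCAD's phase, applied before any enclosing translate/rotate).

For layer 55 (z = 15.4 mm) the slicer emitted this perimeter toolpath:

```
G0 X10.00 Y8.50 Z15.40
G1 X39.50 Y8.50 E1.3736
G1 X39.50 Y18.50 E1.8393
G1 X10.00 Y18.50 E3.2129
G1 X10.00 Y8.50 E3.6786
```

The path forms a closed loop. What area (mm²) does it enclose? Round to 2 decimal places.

295.00 mm²

Apply the shoelace formula to the sequence of (X, Y) vertices; enclosed area = 295.00 mm².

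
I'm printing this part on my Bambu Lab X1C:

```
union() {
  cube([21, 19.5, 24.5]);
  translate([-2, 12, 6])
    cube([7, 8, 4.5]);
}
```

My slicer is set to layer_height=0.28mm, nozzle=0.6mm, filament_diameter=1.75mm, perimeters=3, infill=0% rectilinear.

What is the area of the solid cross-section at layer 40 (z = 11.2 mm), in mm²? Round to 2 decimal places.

409.50 mm²

At z = 11.2 mm: the cube is present — its section is the full 21×19.5 rectangle (area 409.50 mm²); the cube at (-2, 12) is not intersected at this z (z outside [6, 10.5]); Combining (union): only the 21×19.5 cube is present, so the union is just that shape — area = 409.50 mm². Overall, the cross-section is a single solid region. Net area = 409.50 mm².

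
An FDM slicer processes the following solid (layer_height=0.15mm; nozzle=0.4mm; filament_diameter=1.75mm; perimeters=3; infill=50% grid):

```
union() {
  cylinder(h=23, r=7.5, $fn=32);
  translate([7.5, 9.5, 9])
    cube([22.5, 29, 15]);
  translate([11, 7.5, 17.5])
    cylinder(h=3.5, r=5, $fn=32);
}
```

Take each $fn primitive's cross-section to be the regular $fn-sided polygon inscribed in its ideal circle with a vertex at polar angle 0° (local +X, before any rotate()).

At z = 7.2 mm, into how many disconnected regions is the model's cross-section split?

1

At z = 7.2 mm: the r=7.5 cylinder gives a regular 32-gon of circumradius 7.5 (constant along its height); the cube at (7.5, 9.5) is not intersected at this z (z outside [9, 24]); the cylinder at (11, 7.5) is not intersected at this z (z outside [17.5, 21]); Taking the union: only the r=7.5 cylinder is present, so the union is just that shape — 1 connected region. The result has 1 disconnected region.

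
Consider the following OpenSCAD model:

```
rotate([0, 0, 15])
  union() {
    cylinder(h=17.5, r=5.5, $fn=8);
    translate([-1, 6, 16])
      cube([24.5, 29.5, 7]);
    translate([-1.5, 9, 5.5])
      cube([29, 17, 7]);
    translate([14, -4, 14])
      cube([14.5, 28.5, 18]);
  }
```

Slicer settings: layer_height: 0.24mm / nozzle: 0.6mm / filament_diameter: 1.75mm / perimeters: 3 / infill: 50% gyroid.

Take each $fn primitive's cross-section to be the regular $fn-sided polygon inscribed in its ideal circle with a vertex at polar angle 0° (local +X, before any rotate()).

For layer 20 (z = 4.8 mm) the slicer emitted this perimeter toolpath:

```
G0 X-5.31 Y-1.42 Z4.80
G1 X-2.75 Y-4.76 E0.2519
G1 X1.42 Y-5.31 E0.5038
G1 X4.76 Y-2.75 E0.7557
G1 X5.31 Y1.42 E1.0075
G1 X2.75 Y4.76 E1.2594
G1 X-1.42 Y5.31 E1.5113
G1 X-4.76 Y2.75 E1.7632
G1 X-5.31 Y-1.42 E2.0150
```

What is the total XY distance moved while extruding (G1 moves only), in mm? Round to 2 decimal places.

Sum the Euclidean lengths of each G1 segment: total = 33.66 mm.

33.66 mm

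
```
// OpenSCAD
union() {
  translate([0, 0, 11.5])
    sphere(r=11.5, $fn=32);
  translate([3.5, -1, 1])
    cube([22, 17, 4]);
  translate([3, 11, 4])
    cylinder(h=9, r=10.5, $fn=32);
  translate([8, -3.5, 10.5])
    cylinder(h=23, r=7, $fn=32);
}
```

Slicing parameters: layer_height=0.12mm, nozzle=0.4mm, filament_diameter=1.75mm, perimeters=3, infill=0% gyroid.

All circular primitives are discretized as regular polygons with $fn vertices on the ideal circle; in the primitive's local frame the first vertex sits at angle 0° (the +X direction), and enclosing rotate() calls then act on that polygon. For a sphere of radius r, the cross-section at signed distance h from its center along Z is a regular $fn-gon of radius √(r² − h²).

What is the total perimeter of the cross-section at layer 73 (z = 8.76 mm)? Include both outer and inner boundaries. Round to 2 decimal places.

At z = 8.76 mm: the r=11.5 sphere contributes a regular 32-gon of circumradius √(11.5²−2.74²) = 11.169 (perimeter = 2·32·11.169·sin(180°/32) = 70.06 mm); the cube at (3.5, -1) does not reach this height (z outside [1, 5]); the cylinder at (3, 11): section is a regular 32-gon, circumradius r=10.5 (perimeter = 2·32·10.500·sin(180°/32) = 65.87 mm); the cylinder at (8, -3.5) does not reach this height (z outside [10.5, 33.5]); Taking the union: the regions partially overlap (shared area 131.98 mm²), so the edge portions inside another operand are dropped and the merged outline is re-measured after clipping — boundary = 92.06 mm. Overall, the cross-section is a single solid region. Total boundary length (outer) = 92.06 mm.

92.06 mm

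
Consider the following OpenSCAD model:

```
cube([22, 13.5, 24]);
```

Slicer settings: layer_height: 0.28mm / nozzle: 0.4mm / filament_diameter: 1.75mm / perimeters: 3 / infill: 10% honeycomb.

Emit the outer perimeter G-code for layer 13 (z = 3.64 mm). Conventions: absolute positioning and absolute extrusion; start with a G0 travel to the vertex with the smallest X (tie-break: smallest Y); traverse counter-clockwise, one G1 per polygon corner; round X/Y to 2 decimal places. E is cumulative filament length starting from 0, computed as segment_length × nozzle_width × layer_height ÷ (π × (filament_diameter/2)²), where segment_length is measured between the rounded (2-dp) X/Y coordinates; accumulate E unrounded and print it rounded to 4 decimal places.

At z = 3.64 mm: the 22×13.5 cube contributes its full rectangle. The outline is a single polygon with 4 vertices. Extrusion per mm of travel: 0.4 × 0.28 / (π × 0.875²) = 0.046564. Accumulating E over each segment gives final E = 3.3061.

G0 X0.00 Y0.00 Z3.64
G1 X22.00 Y0.00 E1.0244
G1 X22.00 Y13.50 E1.6530
G1 X0.00 Y13.50 E2.6774
G1 X0.00 Y0.00 E3.3061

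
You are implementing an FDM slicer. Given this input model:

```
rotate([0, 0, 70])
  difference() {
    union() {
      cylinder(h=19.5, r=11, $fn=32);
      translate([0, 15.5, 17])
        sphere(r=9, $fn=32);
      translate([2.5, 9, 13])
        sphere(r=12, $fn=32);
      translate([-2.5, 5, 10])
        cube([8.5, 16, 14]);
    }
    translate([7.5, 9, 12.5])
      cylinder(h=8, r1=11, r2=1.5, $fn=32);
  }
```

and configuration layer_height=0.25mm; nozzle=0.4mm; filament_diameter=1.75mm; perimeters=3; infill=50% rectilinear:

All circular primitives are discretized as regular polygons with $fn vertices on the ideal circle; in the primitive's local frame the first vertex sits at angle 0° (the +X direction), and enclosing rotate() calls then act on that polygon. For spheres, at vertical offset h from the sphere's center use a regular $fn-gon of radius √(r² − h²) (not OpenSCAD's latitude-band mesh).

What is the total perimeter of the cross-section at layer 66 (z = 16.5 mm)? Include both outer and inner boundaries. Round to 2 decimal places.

136.30 mm

At z = 16.5 mm: the r=11 cylinder gives a regular 32-gon of circumradius 11 (constant along its height) (perimeter = 2·32·11.000·sin(180°/32) = 69.00 mm); the sphere at (0, 15.5): section is a regular 32-gon, circumradius = √(r²−h²) = √(9²−0.5²) = 8.986 (perimeter = 2·32·8.986·sin(180°/32) = 56.37 mm); the r=12 sphere at (2.5, 9) contributes a regular 32-gon of circumradius √(12²−3.5²) = 11.478 (perimeter = 2·32·11.478·sin(180°/32) = 72.00 mm); the cube at (-2.5, 5) (footprint 8.5×16) is included at this height (perimeter 49.00 mm); Combining (union): the regions partially overlap (shared area 509.87 mm²), so the edge portions inside another operand are dropped and the merged outline is re-measured after clipping — boundary = 97.09 mm; the cone at (7.5, 9) contributes a regular 32-gon of circumradius 6.250 (interpolated between r1=11 and r2=1.5 at t=0.500) (perimeter = 2·32·6.250·sin(180°/32) = 39.21 mm); Subtracting the remaining from the first: starting from that combined region, the cone at (7.5, 9) lies wholly inside it (removes its full 121.93 mm² and its 39.21 mm outline becomes a hole wall) — boundary (outer + 1 inner loop) = 136.30 mm; (rotated 70° about Z; rotation is an isometry so areas/perimeters/island counts are preserved). Overall, the cross-section is one region with 1 hole. Total boundary length (outer + inner) = 136.30 mm.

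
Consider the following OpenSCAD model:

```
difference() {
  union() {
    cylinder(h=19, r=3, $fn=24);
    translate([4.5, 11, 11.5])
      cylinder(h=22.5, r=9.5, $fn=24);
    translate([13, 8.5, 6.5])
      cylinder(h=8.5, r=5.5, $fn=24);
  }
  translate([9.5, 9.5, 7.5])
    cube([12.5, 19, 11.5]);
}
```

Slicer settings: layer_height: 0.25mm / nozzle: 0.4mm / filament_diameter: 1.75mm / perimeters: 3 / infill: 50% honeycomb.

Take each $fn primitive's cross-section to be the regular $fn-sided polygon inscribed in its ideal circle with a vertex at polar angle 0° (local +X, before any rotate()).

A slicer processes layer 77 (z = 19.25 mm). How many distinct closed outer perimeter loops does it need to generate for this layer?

1

At z = 19.25 mm: the cylinder is not intersected at this z (z outside [0, 19]); the cylinder at (4.5, 11): section is a regular 24-gon, circumradius r=9.5; the cylinder at (13, 8.5) does not reach this height (z outside [6.5, 15]); Combining (union): only the r=9.5 cylinder at (4.5, 11) is present, so the union is just that shape — 1 connected region; the cube at (9.5, 9.5) does not reach this height (z outside [7.5, 19]); Subtracting the remaining from the first: none of the subtracted shapes is present at this height, so that combined region is unchanged — 1 connected region. The result has 1 disconnected region.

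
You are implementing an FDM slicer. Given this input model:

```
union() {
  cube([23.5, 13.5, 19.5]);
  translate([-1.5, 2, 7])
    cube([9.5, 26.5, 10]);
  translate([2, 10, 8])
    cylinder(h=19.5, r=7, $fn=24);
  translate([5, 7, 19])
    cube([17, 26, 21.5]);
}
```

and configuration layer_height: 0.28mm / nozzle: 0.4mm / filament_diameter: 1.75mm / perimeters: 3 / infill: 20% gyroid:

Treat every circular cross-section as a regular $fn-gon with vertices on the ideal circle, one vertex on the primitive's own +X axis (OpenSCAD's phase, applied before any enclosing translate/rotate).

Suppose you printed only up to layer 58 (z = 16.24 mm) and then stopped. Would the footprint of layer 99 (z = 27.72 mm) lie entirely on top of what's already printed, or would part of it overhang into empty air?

part overhangs

Compare the two slices. At z = 16.24: the cube (footprint 23.5×13.5) is included at this height (area 317.25 mm²); the cube at (-1.5, 2) is present — its section is the full 9.5×26.5 rectangle (area 251.75 mm²); the r=7 cylinder at (2, 10) contributes a regular 24-gon of circumradius 7 (area = (24/2)·7.000²·sin(360°/24) = 152.19 mm²); the cube at (5, 7) is absent (z outside [19, 40.5]); Taking the union: the regions partially overlap — summed areas 721.19 mm² minus the doubly-counted overlap 214.67 mm² gives 506.51 mm² — area = 506.51 mm². At z = 27.72: the cube is absent (z outside [0, 19.5]); the cube at (-1.5, 2) does not reach this height (z outside [7, 17]); the cylinder at (2, 10) is not intersected at this z (z outside [8, 27.5]); the cube at (5, 7) is present — its section is the full 17×26 rectangle (area 442.00 mm²); Combining (union): only the 17×26 cube at (5, 7) is present, so the union is just that shape — area = 442.00 mm². Checking containment: at z = 27.72 the cross-section extends beyond the z = 16.24 cross-section by about 286.50 mm².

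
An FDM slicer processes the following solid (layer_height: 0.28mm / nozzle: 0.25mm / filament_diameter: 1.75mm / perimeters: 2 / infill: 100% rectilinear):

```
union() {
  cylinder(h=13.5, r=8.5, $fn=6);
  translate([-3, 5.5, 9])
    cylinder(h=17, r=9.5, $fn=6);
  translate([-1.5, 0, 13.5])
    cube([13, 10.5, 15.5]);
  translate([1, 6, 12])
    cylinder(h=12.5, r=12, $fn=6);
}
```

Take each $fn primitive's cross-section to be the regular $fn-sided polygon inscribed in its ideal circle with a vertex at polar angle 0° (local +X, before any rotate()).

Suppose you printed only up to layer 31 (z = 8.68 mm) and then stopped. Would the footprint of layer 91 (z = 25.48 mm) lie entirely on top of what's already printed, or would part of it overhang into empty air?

Compare the two slices. At z = 8.68: the r=8.5 cylinder contributes a regular 6-gon of circumradius 8.5 (area = (6/2)·8.500²·sin(360°/6) = 187.71 mm²); the cylinder at (-3, 5.5) does not reach this height (z outside [9, 26]); the cube at (-1.5, 0) is absent (z outside [13.5, 29]); the cylinder at (1, 6) is not intersected at this z (z outside [12, 24.5]); Combining (union): only the r=8.5 cylinder is present, so the union is just that shape — area = 187.71 mm². At z = 25.48: the cylinder does not reach this height (z outside [0, 13.5]); the r=9.5 cylinder at (-3, 5.5) contributes a regular 6-gon of circumradius 9.5 (area = (6/2)·9.500²·sin(360°/6) = 234.48 mm²); the cube at (-1.5, 0) (footprint 13×10.5) is included at this height (area 136.50 mm²); the cylinder at (1, 6) is not intersected at this z (z outside [12, 24.5]); Combining (union): the regions partially overlap — summed areas 370.98 mm² minus the doubly-counted overlap 68.05 mm² gives 302.93 mm² — area = 302.93 mm². Checking containment: at z = 25.48 the cross-section extends beyond the z = 8.68 cross-section by about 181.12 mm².

part overhangs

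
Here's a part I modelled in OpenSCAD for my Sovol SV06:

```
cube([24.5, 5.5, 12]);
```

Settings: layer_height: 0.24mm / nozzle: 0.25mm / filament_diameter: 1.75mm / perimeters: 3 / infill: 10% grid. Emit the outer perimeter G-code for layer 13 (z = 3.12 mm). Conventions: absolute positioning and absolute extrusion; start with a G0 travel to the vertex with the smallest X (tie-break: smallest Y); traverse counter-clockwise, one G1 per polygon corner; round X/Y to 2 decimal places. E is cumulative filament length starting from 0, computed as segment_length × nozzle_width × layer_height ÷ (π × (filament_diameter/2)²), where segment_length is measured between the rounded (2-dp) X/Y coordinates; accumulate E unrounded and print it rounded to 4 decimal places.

At z = 3.12 mm: the 24.5×5.5 cube contributes its full rectangle. The outline is a single polygon with 4 vertices. Extrusion per mm of travel: 0.25 × 0.24 / (π × 0.875²) = 0.024945. Accumulating E over each segment gives final E = 1.4967.

G0 X0.00 Y0.00 Z3.12
G1 X24.50 Y0.00 E0.6112
G1 X24.50 Y5.50 E0.7484
G1 X0.00 Y5.50 E1.3595
G1 X0.00 Y0.00 E1.4967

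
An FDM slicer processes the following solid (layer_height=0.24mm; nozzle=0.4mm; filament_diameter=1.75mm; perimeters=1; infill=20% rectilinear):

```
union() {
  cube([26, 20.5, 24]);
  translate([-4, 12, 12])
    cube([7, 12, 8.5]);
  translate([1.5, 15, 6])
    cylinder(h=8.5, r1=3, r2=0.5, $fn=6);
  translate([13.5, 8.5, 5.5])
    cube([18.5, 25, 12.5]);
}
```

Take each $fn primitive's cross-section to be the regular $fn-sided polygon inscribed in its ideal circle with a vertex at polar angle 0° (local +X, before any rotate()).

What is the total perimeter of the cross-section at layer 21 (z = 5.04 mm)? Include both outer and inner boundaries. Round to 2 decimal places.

93.00 mm

At z = 5.04 mm: the 26×20.5 cube contributes its full rectangle (perimeter 93.00 mm); the cube at (-4, 12) does not reach this height (z outside [12, 20.5]); the cone at (1.5, 15) does not reach this height (z outside [6, 14.5]); the cube at (13.5, 8.5) is absent (z outside [5.5, 18]); Merging all regions: only the 26×20.5 cube is present, so the union is just that shape — boundary = 93.00 mm. Overall, the cross-section is a single solid region. Total boundary length (outer) = 93.00 mm.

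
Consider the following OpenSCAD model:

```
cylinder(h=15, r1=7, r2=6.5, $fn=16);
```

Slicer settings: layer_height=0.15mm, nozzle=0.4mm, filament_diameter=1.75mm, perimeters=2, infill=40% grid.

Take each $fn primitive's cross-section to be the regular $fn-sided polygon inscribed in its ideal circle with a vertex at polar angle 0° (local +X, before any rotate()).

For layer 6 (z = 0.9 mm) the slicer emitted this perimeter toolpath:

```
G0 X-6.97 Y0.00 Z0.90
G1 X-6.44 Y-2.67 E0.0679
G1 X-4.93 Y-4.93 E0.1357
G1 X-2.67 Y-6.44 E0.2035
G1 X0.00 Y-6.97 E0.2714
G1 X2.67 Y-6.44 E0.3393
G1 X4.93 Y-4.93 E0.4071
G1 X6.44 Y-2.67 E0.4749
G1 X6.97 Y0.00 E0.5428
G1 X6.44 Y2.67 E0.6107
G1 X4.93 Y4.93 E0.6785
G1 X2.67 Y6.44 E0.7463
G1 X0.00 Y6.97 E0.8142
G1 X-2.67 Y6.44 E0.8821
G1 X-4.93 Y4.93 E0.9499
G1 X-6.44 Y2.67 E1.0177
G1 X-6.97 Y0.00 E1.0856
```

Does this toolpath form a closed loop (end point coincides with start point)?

yes

Start point (G0): (-6.97, 0.00). End point (last G1): the path returns to the start — closed.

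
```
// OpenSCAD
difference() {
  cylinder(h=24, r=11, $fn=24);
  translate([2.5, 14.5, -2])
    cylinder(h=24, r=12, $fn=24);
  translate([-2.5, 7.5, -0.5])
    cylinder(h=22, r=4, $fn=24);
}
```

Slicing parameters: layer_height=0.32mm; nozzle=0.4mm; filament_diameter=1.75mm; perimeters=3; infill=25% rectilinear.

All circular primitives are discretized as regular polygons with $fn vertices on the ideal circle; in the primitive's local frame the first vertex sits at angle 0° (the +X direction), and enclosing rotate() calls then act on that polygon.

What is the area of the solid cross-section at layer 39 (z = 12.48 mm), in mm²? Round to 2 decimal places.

274.54 mm²

At z = 12.48 mm: the r=11 cylinder contributes a regular 24-gon of circumradius 11 (area = (24/2)·11.000²·sin(360°/24) = 375.81 mm²); the cylinder at (2.5, 14.5): section is a regular 24-gon, circumradius r=12 (area = (24/2)·12.000²·sin(360°/24) = 447.24 mm²); the r=4 cylinder at (-2.5, 7.5) gives a regular 24-gon of circumradius 4 (constant along its height) (area = (24/2)·4.000²·sin(360°/24) = 49.69 mm²); Subtracting the remaining from the first: starting from the r=11 cylinder (375.81 mm²), the r=12 cylinder at (2.5, 14.5) partially overlaps it — only the 99.01 mm² overlap (of its 447.24 mm²) is removed, clipping the outline; the r=4 cylinder at (-2.5, 7.5) partially overlaps it — only the 2.26 mm² overlap (of its 49.69 mm²) is removed, clipping the outline — area = 274.54 mm². Overall, the cross-section is a single solid region. Net area = 274.54 mm².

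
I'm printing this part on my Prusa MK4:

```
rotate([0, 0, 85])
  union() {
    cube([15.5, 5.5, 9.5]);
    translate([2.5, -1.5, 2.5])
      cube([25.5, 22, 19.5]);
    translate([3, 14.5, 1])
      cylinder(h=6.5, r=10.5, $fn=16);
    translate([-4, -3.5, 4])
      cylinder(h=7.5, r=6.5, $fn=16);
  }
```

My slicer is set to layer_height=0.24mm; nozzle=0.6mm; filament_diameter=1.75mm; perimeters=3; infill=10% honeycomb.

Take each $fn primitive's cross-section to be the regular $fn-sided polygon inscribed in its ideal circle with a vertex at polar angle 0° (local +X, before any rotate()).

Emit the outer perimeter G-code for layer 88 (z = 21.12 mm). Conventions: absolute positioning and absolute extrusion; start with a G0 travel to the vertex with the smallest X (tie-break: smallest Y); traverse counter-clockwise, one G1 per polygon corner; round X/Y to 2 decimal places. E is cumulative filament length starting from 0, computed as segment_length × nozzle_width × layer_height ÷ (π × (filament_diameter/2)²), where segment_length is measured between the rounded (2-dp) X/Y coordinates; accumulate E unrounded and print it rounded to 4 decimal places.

At z = 21.12 mm: the cube is absent (z outside [0, 9.5]); the cube at (2.5, -1.5) (footprint 25.5×22) is included at this height; the cylinder at (3, 14.5) is not intersected at this z (z outside [1, 7.5]); the cylinder at (-4, -3.5) is not intersected at this z (z outside [4, 11.5]); Merging all regions: only the 25.5×22 cube at (2.5, -1.5) is present, so the union is just that shape — 1 connected region; (rotated 85° about Z; rotation is an isometry so areas/perimeters/island counts are preserved). The outline is a single polygon with 4 vertices. Extrusion per mm of travel: 0.6 × 0.24 / (π × 0.875²) = 0.059868. Accumulating E over each segment gives final E = 5.6864.

G0 X-20.20 Y4.28 Z21.12
G1 X1.71 Y2.36 E1.3167
G1 X3.93 Y27.76 E2.8432
G1 X-17.98 Y29.68 E4.1599
G1 X-20.20 Y4.28 E5.6864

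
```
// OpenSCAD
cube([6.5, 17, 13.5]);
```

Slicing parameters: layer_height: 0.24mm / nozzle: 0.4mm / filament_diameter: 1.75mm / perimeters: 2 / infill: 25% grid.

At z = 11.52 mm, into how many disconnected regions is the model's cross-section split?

1

At z = 11.52 mm: the cube is present — its section is the full 6.5×17 rectangle. The result has 1 disconnected region.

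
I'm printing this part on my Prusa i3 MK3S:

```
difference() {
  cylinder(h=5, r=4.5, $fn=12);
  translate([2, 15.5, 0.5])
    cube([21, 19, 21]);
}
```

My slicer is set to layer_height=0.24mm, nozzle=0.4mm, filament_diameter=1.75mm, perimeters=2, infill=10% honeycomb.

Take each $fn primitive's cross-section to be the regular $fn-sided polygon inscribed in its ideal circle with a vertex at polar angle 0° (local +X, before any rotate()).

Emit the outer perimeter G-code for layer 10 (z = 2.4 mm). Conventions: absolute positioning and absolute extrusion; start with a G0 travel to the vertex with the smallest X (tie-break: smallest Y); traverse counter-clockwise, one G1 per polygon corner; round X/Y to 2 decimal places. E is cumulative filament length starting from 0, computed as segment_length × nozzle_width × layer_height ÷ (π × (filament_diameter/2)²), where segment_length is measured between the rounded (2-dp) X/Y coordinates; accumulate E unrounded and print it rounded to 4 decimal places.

At z = 2.4 mm: the r=4.5 cylinder contributes a regular 12-gon of circumradius 4.5; the 21×19 cube at (2, 15.5) contributes its full rectangle; After the difference (first − rest): starting from the r=4.5 cylinder, the 21×19 cube at (2, 15.5) misses the remaining region (no effect) — 1 connected region. The outline is a single polygon with 12 vertices. Extrusion per mm of travel: 0.4 × 0.24 / (π × 0.875²) = 0.039912. Accumulating E over each segment gives final E = 1.1161.

G0 X-4.50 Y0.00 Z2.40
G1 X-3.90 Y-2.25 E0.0929
G1 X-2.25 Y-3.90 E0.1861
G1 X0.00 Y-4.50 E0.2790
G1 X2.25 Y-3.90 E0.3720
G1 X3.90 Y-2.25 E0.4651
G1 X4.50 Y0.00 E0.5580
G1 X3.90 Y2.25 E0.6510
G1 X2.25 Y3.90 E0.7441
G1 X0.00 Y4.50 E0.8370
G1 X-2.25 Y3.90 E0.9300
G1 X-3.90 Y2.25 E1.0231
G1 X-4.50 Y0.00 E1.1161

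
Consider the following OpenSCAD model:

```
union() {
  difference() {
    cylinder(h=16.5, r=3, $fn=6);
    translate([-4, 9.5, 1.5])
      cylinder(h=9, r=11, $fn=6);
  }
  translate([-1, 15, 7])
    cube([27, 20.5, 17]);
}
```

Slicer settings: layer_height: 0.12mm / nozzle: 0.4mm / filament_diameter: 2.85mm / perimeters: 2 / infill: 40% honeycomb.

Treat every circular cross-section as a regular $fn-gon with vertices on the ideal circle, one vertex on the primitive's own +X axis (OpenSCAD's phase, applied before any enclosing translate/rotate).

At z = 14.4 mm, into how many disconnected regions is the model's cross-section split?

At z = 14.4 mm: the cylinder: section is a regular 6-gon, circumradius r=3; the cylinder at (-4, 9.5) is absent (z outside [1.5, 10.5]); Subtracting the remaining from the first: none of the subtracted shapes is present at this height, so the r=3 cylinder is unchanged — 1 connected region; the cube at (-1, 15) is present — its section is the full 27×20.5 rectangle; Taking the union: the 2 present regions are separate (no shared area or edge), so areas and boundary lengths simply add and each stays a separate island — 2 connected regions. The result has 2 disconnected regions.

2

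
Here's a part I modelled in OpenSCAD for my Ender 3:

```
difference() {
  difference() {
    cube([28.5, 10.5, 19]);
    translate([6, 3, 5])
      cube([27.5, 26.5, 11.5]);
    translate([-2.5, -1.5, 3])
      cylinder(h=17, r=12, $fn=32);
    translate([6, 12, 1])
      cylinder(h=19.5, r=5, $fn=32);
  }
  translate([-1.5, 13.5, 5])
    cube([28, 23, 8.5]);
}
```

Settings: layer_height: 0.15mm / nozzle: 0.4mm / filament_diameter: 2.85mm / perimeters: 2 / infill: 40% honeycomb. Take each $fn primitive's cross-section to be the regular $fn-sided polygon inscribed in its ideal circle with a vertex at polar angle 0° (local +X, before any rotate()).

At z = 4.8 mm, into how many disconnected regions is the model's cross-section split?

2

At z = 4.8 mm: the 28.5×10.5 cube contributes its full rectangle; the cube at (6, 3) does not reach this height (z outside [5, 16.5]); the r=12 cylinder at (-2.5, -1.5) gives a regular 32-gon of circumradius 12 (constant along its height); the cylinder at (6, 12): section is a regular 32-gon, circumradius r=5; Subtracting the remaining from the first: starting from the 28.5×10.5 cube, the r=12 cylinder at (-2.5, -1.5) partially overlaps it — only the 68.54 mm² overlap (of its 449.49 mm²) is removed, clipping the outline; the r=5 cylinder at (6, 12) partially overlaps it — only the 20.85 mm² overlap (of its 78.04 mm²) is removed, clipping the outline — 2 connected regions; the cube at (-1.5, 13.5) is absent (z outside [5, 13.5]); Subtracting the remaining from the first: none of the subtracted shapes is present at this height, so that combined region is unchanged — 2 connected regions. The result has 2 disconnected regions.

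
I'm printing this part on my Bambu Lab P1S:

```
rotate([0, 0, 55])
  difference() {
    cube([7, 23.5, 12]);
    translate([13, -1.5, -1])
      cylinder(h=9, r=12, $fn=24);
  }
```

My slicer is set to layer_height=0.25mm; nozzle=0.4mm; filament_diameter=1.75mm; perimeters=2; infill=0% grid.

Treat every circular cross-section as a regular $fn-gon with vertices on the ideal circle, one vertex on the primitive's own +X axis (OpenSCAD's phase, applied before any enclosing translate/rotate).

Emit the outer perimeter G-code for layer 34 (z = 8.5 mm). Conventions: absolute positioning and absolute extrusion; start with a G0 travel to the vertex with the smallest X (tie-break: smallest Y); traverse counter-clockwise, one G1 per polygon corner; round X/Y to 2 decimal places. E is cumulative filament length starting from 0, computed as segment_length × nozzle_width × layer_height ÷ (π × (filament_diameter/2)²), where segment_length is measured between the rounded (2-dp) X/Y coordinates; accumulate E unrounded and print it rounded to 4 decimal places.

At z = 8.5 mm: the 7×23.5 cube contributes its full rectangle; the cylinder at (13, -1.5) is absent (z outside [-1, 8]); Subtracting the remaining from the first: none of the subtracted shapes is present at this height, so the 7×23.5 cube is unchanged — 1 connected region; (whole slice rotated 55° about Z — lengths, areas and connectivity unchanged). The outline is a single polygon with 4 vertices. Extrusion per mm of travel: 0.4 × 0.25 / (π × 0.875²) = 0.041575. Accumulating E over each segment gives final E = 2.5362.

G0 X-19.25 Y13.48 Z8.50
G1 X0.00 Y0.00 E0.9770
G1 X4.02 Y5.73 E1.2680
G1 X-15.24 Y19.21 E2.2454
G1 X-19.25 Y13.48 E2.5362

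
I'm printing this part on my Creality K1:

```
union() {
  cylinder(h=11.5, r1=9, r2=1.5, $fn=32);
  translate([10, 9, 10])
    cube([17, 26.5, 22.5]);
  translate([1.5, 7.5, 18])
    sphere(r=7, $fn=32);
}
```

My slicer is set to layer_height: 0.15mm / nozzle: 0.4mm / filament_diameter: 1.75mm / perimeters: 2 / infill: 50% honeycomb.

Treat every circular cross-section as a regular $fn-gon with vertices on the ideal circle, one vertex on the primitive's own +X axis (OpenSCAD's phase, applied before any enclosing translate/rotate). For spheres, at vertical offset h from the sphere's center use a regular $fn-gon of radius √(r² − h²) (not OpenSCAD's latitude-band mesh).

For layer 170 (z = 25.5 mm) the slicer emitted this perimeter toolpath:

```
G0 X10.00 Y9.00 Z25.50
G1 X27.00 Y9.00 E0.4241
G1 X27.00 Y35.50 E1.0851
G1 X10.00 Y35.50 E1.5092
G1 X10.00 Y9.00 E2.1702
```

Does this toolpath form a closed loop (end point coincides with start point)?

Start point (G0): (10.00, 9.00). End point (last G1): the path returns to the start — closed.

yes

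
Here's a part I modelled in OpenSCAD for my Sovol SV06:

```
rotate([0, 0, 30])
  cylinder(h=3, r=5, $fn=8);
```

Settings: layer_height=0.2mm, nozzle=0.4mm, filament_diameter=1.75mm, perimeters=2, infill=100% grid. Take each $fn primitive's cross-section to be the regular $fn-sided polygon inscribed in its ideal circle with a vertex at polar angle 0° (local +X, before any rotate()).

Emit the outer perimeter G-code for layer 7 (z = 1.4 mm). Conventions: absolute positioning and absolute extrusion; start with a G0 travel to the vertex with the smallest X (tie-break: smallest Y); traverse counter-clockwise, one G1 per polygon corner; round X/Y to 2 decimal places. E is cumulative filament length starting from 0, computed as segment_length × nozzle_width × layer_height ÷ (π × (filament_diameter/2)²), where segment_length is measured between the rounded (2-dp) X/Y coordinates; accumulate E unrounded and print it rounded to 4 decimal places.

G0 X-4.83 Y1.29 Z1.40
G1 X-4.33 Y-2.50 E0.1271
G1 X-1.29 Y-4.83 E0.2545
G1 X2.50 Y-4.33 E0.3817
G1 X4.83 Y-1.29 E0.5091
G1 X4.33 Y2.50 E0.6362
G1 X1.29 Y4.83 E0.7636
G1 X-2.50 Y4.33 E0.8908
G1 X-4.83 Y1.29 E1.0182

At z = 1.4 mm: the r=5 cylinder gives a regular 8-gon of circumradius 5 (constant along its height); (rotated 30° about Z; rotation is an isometry so areas/perimeters/island counts are preserved). The outline is a single polygon with 8 vertices. Extrusion per mm of travel: 0.4 × 0.2 / (π × 0.875²) = 0.033260. Accumulating E over each segment gives final E = 1.0182.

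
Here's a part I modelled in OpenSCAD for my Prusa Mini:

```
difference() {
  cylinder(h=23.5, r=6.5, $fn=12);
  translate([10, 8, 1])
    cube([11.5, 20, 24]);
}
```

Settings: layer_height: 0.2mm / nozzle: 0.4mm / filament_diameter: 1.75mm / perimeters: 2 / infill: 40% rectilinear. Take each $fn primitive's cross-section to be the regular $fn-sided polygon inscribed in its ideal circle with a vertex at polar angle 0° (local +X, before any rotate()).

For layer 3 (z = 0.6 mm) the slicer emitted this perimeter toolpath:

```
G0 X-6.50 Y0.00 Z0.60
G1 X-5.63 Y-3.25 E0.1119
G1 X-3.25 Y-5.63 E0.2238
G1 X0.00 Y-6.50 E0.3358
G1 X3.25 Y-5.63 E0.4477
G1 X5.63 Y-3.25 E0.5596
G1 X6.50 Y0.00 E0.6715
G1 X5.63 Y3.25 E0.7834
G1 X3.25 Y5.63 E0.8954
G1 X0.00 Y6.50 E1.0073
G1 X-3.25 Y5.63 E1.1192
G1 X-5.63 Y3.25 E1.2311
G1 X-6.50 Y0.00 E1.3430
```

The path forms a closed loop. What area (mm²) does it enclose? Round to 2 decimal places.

126.77 mm²

Apply the shoelace formula to the sequence of (X, Y) vertices; enclosed area = 126.77 mm².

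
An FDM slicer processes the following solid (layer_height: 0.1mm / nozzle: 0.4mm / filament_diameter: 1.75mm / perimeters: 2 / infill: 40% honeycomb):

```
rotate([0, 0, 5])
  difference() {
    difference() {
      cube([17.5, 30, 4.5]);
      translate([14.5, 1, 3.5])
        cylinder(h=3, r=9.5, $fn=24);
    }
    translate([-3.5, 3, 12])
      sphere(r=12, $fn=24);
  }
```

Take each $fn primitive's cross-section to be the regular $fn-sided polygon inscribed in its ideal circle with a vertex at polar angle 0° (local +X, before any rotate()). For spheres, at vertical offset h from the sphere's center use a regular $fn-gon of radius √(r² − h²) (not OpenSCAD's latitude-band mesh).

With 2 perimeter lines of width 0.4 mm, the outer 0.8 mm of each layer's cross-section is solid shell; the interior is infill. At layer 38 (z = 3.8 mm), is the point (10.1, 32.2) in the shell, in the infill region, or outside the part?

outside

At z = 3.8 mm: the cube is present — its section is the full 17.5×30 rectangle; the r=9.5 cylinder at (14.5, 1) gives a regular 24-gon of circumradius 9.5 (constant along its height); Taking the first minus the rest: starting from the 17.5×30 cube, the r=9.5 cylinder at (14.5, 1) partially overlaps it — only the 110.38 mm² overlap (of its 280.30 mm²) is removed, clipping the outline — 1 connected region; the r=12 sphere at (-3.5, 3) slices to a regular 24-gon of circumradius 8.761 (√(r²−h²) with h=8.2 from center); Taking the first minus the rest: starting from the result so far, the r=12 sphere at (-3.5, 3) partially overlaps it — only the 45.07 mm² overlap (of its 238.40 mm²) is removed, clipping the outline — 1 connected region; (rotated 5° about Z; rotation is an isometry so areas/perimeters/island counts are preserved). Overall, the cross-section is a single solid region. Undo the 5° rotation: the query point maps to (12.868, 31.197) in the un-rotated model frame. The nearest boundary edge runs (0.00, 30.00)→(17.50, 30.00); distance from the point to it = 1.20 mm. The point is not inside any of the regions above, so it lies outside the cross-section (1.20 mm from the nearest boundary).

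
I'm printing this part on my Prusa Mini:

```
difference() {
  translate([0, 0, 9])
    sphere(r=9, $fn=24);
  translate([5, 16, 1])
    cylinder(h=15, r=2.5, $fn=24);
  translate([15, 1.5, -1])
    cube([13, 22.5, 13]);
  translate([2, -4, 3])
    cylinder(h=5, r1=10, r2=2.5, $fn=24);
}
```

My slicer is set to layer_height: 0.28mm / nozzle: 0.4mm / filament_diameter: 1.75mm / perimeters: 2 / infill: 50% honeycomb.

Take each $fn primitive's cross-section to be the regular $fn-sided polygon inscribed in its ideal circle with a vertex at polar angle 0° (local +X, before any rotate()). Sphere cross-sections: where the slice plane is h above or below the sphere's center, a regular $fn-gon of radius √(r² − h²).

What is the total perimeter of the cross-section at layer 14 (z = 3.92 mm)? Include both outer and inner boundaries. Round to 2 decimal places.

41.39 mm

At z = 3.92 mm: the sphere: section is a regular 24-gon, circumradius = √(r²−h²) = √(9²−5.08²) = 7.429 (perimeter = 2·24·7.429·sin(180°/24) = 46.55 mm); the r=2.5 cylinder at (5, 16) contributes a regular 24-gon of circumradius 2.5 (perimeter = 2·24·2.500·sin(180°/24) = 15.66 mm); the cube at (15, 1.5) is present — its section is the full 13×22.5 rectangle (perimeter 71.00 mm); the cone at (2, -4): at t=0.184 of its height the radius interpolates to r₁+(r₂−r₁)t = 8.620, giving a regular 24-gon of that circumradius (perimeter = 2·24·8.620·sin(180°/24) = 54.01 mm); Taking the first minus the rest: starting from the r=9 sphere, the r=2.5 cylinder at (5, 16) misses the remaining region (no effect); the 13×22.5 cube at (15, 1.5) misses the remaining region (no effect); the cone at (2, -4) partially overlaps it — only the 128.07 mm² overlap (of its 230.78 mm²) is removed, clipping the outline — boundary = 41.39 mm. Overall, the cross-section is a single solid region. Total boundary length (outer) = 41.39 mm.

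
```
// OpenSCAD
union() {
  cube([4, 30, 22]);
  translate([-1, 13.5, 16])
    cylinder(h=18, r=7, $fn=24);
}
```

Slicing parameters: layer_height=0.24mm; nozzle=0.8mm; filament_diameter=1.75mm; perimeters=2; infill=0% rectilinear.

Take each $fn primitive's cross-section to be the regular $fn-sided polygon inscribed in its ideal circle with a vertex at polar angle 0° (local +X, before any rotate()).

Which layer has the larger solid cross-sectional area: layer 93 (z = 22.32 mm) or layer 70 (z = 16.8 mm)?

Layer 93 (z = 22.32): the cube does not reach this height (z outside [0, 22]); the cylinder at (-1, 13.5): section is a regular 24-gon, circumradius r=7 (area = (24/2)·7.000²·sin(360°/24) = 152.19 mm²); Combining (union): only the r=7 cylinder at (-1, 13.5) is present, so the union is just that shape — area = 152.19 mm². So its area = 152.19 mm². Layer 70 (z = 16.8): the cube (footprint 4×30) is included at this height (area 120.00 mm²); the r=7 cylinder at (-1, 13.5) gives a regular 24-gon of circumradius 7 (constant along its height) (area = (24/2)·7.000²·sin(360°/24) = 152.19 mm²); Merging all regions: the regions partially overlap — summed areas 272.19 mm² minus the doubly-counted overlap 49.17 mm² gives 223.01 mm² — area = 223.01 mm². So its area = 223.01 mm². Layer 70 is larger (223.01 vs 152.19 mm²).

layer 70 (z = 16.8 mm)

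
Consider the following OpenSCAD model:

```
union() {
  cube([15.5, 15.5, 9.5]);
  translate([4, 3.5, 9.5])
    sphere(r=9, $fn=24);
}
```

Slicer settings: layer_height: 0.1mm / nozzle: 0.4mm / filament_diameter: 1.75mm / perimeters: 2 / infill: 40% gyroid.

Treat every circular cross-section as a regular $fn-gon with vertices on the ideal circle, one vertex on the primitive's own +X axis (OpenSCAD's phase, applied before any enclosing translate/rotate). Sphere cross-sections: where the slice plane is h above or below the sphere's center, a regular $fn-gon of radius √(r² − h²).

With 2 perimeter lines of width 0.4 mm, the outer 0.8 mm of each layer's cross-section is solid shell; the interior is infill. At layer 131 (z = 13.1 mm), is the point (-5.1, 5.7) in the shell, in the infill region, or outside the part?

outside

At z = 13.1 mm: the cube does not reach this height (z outside [0, 9.5]); the r=9 sphere at (4, 3.5) slices to a regular 24-gon of circumradius 8.249 (√(r²−h²) with h=3.6 from center); Taking the union: only the r=9 sphere at (4, 3.5) is present, so the union is just that shape — 1 connected region. Overall, the cross-section is a single solid region. The nearest boundary edge runs (-3.97, 5.63)→(-4.25, 3.50); distance from the point to it = 1.13 mm. The point is not inside any of the regions above, so it lies outside the cross-section (1.13 mm from the nearest boundary).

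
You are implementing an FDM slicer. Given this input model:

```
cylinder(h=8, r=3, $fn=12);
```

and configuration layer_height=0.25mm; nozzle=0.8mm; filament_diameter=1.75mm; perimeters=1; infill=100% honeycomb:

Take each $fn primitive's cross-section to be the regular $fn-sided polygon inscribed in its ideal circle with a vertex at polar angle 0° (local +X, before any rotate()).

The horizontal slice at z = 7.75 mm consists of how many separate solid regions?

1

At z = 7.75 mm: the r=3 cylinder contributes a regular 12-gon of circumradius 3. The result has 1 disconnected region.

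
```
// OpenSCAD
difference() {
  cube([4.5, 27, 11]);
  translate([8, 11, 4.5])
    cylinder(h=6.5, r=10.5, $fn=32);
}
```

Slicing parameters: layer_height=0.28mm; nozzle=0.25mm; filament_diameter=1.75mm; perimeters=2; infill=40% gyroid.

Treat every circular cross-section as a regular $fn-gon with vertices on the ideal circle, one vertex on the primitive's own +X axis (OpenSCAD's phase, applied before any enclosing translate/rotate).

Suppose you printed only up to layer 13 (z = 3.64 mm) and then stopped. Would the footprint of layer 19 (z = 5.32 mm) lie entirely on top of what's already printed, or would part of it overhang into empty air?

Compare the two slices. At z = 3.64: the cube is present — its section is the full 4.5×27 rectangle (area 121.50 mm²); the cylinder at (8, 11) does not reach this height (z outside [4.5, 11]); Taking the first minus the rest: none of the subtracted shapes is present at this height, so the 4.5×27 cube is unchanged — area = 121.50 mm². At z = 5.32: the cube (footprint 4.5×27) is included at this height (area 121.50 mm²); the cylinder at (8, 11): section is a regular 32-gon, circumradius r=10.5 (area = (32/2)·10.500²·sin(360°/32) = 344.14 mm²); Taking the first minus the rest: starting from the 4.5×27 cube (121.50 mm²), the r=10.5 cylinder at (8, 11) partially overlaps it — only the 77.44 mm² overlap (of its 344.14 mm²) is removed, clipping the outline — area = 44.06 mm². Checking containment: the cross-section at z = 5.32 is a subset of the cross-section at z = 3.64.

entirely on top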